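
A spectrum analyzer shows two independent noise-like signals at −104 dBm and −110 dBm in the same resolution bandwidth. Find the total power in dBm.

−103.0 dBm

Convert to linear, add, convert back:
P₁ = 3.98×10⁻¹⁴ W, P₂ = 1.00×10⁻¹⁴ W
P_tot = 4.98×10⁻¹⁴ W → 10 log₁₀(P_tot / 10⁻³) = −103.0 dBm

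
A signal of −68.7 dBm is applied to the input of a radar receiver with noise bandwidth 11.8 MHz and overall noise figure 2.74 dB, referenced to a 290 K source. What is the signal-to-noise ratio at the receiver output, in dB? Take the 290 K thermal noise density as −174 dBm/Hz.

Noise floor: N = −174 + 10 log₁₀(B) + NF
10 log₁₀(1.18×10⁷) = 70.72 dB
N = −174 + 70.72 + 2.74 = −100.54 dBm
SNR = P_sig − N = −68.7 − (−100.54) = 31.84 dB → 31.8 dB

31.8 dB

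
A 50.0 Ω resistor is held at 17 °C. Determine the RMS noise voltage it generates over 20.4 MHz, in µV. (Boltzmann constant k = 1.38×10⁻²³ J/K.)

T = 17 °C + 273.15 = 290.15 K
V_n = √(4kTRB)
4kTRB = 4 × 1.38×10⁻²³ × 290.15 × 5.00×10¹ × 2.04×10⁷ = 1.63×10⁻¹¹ V²
V_n = √(1.63×10⁻¹¹) = 4.04×10⁻⁶ V = 4.04 µV

4.04 µV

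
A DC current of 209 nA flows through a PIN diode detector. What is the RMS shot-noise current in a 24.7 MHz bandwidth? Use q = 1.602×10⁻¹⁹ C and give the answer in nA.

1.29 nA

I_n = √(2qI·B)
2qI·B = 2 × 1.602×10⁻¹⁹ × 2.09×10⁻⁷ × 2.47×10⁷ = 1.65×10⁻¹⁸ A²
I_n = √(1.65×10⁻¹⁸) = 1.29×10⁻⁹ A = 1.29 nA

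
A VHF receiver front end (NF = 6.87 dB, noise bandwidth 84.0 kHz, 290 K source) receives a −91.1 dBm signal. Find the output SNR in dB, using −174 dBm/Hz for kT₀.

Noise floor: N = −174 + 10 log₁₀(B) + NF
10 log₁₀(8.40×10⁴) = 49.24 dB
N = −174 + 49.24 + 6.87 = −117.89 dBm
SNR = P_sig − N = −91.1 − (−117.89) = 26.79 dB → 26.8 dB

26.8 dB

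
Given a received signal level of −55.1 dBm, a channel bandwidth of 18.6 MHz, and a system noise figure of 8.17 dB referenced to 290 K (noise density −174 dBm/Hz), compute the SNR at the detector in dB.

38.0 dB

Noise floor: N = −174 + 10 log₁₀(B) + NF
10 log₁₀(1.86×10⁷) = 72.7 dB
N = −174 + 72.7 + 8.17 = −93.13 dBm
SNR = P_sig − N = −55.1 − (−93.13) = 38.03 dB → 38.0 dB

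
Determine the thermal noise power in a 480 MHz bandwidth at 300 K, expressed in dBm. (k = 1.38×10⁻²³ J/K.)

−87.0 dBm

P_n = kTB = 1.38×10⁻²³ × 300 × 4.80×10⁸ = 1.99×10⁻¹² W
In dBm: 10 log₁₀(1.99×10⁻¹² / 10⁻³) = −87.0 dBm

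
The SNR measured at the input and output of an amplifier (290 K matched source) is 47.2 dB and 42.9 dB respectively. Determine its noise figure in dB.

4.3 dB

NF (dB) = SNR_in(dB) − SNR_out(dB) when the source is at T₀
NF = 47.2 − 42.9 = 4.3 dB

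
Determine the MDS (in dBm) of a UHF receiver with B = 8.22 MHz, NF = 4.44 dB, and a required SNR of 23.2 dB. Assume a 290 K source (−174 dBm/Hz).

Sensitivity = −174 + 10 log₁₀(B) + NF + SNR_min
= −174 + 69.15 + 4.44 + 23.2
= −77.21 dBm → −77.2 dBm

−77.2 dBm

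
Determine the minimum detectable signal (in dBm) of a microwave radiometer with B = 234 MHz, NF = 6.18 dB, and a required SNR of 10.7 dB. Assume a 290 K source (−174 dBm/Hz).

−73.4 dBm

Sensitivity = −174 + 10 log₁₀(B) + NF + SNR_min
= −174 + 83.69 + 6.18 + 10.7
= −73.43 dBm → −73.4 dBm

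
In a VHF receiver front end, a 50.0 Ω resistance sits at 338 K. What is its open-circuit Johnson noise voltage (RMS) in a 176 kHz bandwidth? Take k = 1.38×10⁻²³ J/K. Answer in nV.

V_n = √(4kTRB)
4kTRB = 4 × 1.38×10⁻²³ × 338 × 5.00×10¹ × 1.76×10⁵ = 1.64×10⁻¹³ V²
V_n = √(1.64×10⁻¹³) = 4.05×10⁻⁷ V = 405 nV

405 nV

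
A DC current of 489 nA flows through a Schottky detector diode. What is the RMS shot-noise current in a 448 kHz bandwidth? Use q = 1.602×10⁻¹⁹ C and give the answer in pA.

I_n = √(2qI·B)
2qI·B = 2 × 1.602×10⁻¹⁹ × 4.89×10⁻⁷ × 4.48×10⁵ = 7.02×10⁻²⁰ A²
I_n = √(7.02×10⁻²⁰) = 2.65×10⁻¹⁰ A = 265 pA

265 pA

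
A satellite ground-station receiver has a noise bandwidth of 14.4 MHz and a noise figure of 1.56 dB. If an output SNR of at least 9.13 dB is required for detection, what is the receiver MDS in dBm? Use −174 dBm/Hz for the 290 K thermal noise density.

Sensitivity = −174 + 10 log₁₀(B) + NF + SNR_min
= −174 + 71.58 + 1.56 + 9.13
= −91.73 dBm → −91.7 dBm

−91.7 dBm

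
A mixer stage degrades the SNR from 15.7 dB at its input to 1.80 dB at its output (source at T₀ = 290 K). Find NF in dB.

NF (dB) = SNR_in(dB) − SNR_out(dB) when the source is at T₀
NF = 15.7 − 1.80 = 13.90 dB

13.90 dB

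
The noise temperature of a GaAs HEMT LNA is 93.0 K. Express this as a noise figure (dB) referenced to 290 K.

F = 1 + T_e/T₀ = 1 + 93.0/290 = 1.32069
NF = 10 log₁₀(1.32069) = 1.21 dB

1.21 dB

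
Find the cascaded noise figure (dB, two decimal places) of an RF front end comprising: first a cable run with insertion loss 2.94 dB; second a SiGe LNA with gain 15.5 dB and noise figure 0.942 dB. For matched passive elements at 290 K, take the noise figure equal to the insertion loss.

3.88 dB

Convert to linear (a loss of L dB is a gain of −L dB): F_i = 10^(NF_i/10), G_i = 10^(G_i,dB/10)
  Stage 1: F_1 = 10^(2.94/10) = 1.968, G_1 = 10^(−2.94/10) = 0.5082
  Stage 2: F_2 = 10^(0.942/10) = 1.242, G_2 = 10^(15.5/10) = 35.48
Friis cascade:
  F = 1.968 + (1.242 − 1)/0.5082 = 2.445
NF = 10 log₁₀(2.445) = 3.88 dB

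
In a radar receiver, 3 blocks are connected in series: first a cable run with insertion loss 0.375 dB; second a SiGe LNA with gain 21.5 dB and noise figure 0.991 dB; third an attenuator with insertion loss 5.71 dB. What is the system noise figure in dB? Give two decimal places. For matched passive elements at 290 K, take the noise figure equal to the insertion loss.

Convert to linear (a loss of L dB is a gain of −L dB): F_i = 10^(NF_i/10), G_i = 10^(G_i,dB/10)
  Stage 1: F_1 = 10^(0.375/10) = 1.090, G_1 = 10^(−0.375/10) = 0.9173
  Stage 2: F_2 = 10^(0.991/10) = 1.256, G_2 = 10^(21.5/10) = 141.3
  Stage 3: F_3 = 10^(5.71/10) = 3.724, G_3 = 10^(−5.71/10) = 0.2685
Friis cascade:
  F = 1.090 + (1.256 − 1)/0.9173 + (3.724 − 1)/129.6 = 1.391
NF = 10 log₁₀(1.391) = 1.43 dB

1.43 dB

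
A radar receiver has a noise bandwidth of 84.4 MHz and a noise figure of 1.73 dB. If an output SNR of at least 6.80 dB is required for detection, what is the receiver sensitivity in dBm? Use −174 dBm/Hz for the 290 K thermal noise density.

Sensitivity = −174 + 10 log₁₀(B) + NF + SNR_min
= −174 + 79.26 + 1.73 + 6.80
= −86.21 dBm → −86.2 dBm

−86.2 dBm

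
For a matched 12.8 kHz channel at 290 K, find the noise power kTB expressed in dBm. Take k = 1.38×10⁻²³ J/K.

P_n = kTB = 1.38×10⁻²³ × 290 × 1.28×10⁴ = 5.12×10⁻¹⁷ W
In dBm: 10 log₁₀(5.12×10⁻¹⁷ / 10⁻³) = −132.9 dBm

−132.9 dBm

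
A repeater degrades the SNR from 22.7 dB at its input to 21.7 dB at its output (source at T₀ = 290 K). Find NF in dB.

1.0 dB

NF (dB) = SNR_in(dB) − SNR_out(dB) when the source is at T₀
NF = 22.7 − 21.7 = 1.0 dB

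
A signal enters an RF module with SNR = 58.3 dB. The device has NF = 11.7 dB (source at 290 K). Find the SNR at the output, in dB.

By definition F = SNR_in/SNR_out, so in dB: SNR_out = SNR_in − NF
SNR_out = 58.3 − 11.7 = 46.6 dB

46.6 dB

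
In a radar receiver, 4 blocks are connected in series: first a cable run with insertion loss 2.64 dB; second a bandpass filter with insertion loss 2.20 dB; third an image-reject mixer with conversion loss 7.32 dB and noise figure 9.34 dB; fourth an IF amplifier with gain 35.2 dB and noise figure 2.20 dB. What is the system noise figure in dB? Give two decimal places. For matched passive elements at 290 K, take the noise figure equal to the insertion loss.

Convert to linear (a loss of L dB is a gain of −L dB): F_i = 10^(NF_i/10), G_i = 10^(G_i,dB/10)
  Stage 1: F_1 = 10^(2.64/10) = 1.837, G_1 = 10^(−2.64/10) = 0.5445
  Stage 2: F_2 = 10^(2.20/10) = 1.660, G_2 = 10^(−2.20/10) = 0.6026
  Stage 3: F_3 = 10^(9.34/10) = 8.590, G_3 = 10^(−7.32/10) = 0.1854
  Stage 4: F_4 = 10^(2.20/10) = 1.660, G_4 = 10^(35.2/10) = 3311
Friis cascade:
  F = 1.837 + (1.660 − 1)/0.5445 + (8.590 − 1)/0.3281 + (1.660 − 1)/0.06081 = 37.03
NF = 10 log₁₀(37.03) = 15.69 dB

15.69 dB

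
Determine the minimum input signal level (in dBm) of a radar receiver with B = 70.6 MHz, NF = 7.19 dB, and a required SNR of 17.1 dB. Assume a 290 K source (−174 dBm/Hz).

−71.2 dBm

Sensitivity = −174 + 10 log₁₀(B) + NF + SNR_min
= −174 + 78.49 + 7.19 + 17.1
= −71.22 dBm → −71.2 dBm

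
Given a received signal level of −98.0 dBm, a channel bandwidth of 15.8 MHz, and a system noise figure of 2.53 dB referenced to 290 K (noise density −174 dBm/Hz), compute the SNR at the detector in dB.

Noise floor: N = −174 + 10 log₁₀(B) + NF
10 log₁₀(1.58×10⁷) = 71.99 dB
N = −174 + 71.99 + 2.53 = −99.48 dBm
SNR = P_sig − N = −98.0 − (−99.48) = 1.48 dB → 1.5 dB

1.5 dB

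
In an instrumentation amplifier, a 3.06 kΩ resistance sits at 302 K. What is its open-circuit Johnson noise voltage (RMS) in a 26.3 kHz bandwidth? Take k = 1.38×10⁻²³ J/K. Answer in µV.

V_n = √(4kTRB)
4kTRB = 4 × 1.38×10⁻²³ × 302 × 3.06×10³ × 2.63×10⁴ = 1.34×10⁻¹² V²
V_n = √(1.34×10⁻¹²) = 1.16×10⁻⁶ V = 1.16 µV

1.16 µV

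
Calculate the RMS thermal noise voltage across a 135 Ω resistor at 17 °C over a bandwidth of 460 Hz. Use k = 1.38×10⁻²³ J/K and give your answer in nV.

31.5 nV

T = 17 °C + 273.15 = 290.15 K
V_n = √(4kTRB)
4kTRB = 4 × 1.38×10⁻²³ × 290.15 × 1.35×10² × 4.60×10² = 9.95×10⁻¹⁶ V²
V_n = √(9.95×10⁻¹⁶) = 3.15×10⁻⁸ V = 31.5 nV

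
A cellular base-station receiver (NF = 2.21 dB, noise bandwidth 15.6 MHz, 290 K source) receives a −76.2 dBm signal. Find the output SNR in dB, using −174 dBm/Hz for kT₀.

Noise floor: N = −174 + 10 log₁₀(B) + NF
10 log₁₀(1.56×10⁷) = 71.93 dB
N = −174 + 71.93 + 2.21 = −99.86 dBm
SNR = P_sig − N = −76.2 − (−99.86) = 23.66 dB → 23.7 dB

23.7 dB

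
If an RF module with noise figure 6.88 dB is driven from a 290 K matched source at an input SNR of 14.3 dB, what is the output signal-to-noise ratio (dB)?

By definition F = SNR_in/SNR_out, so in dB: SNR_out = SNR_in − NF
SNR_out = 14.3 − 6.88 = 7.42 dB

7.42 dB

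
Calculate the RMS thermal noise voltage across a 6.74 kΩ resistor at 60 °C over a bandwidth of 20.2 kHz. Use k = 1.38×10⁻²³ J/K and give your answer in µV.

T = 60 °C + 273.15 = 333.15 K
V_n = √(4kTRB)
4kTRB = 4 × 1.38×10⁻²³ × 333.15 × 6.74×10³ × 2.02×10⁴ = 2.50×10⁻¹² V²
V_n = √(2.50×10⁻¹²) = 1.58×10⁻⁶ V = 1.58 µV

1.58 µV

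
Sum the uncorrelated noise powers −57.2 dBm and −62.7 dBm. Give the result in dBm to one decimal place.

−56.1 dBm

Convert to linear, add, convert back:
P₁ = 1.91×10⁻⁹ W, P₂ = 5.37×10⁻¹⁰ W
P_tot = 2.44×10⁻⁹ W → 10 log₁₀(P_tot / 10⁻³) = −56.1 dBm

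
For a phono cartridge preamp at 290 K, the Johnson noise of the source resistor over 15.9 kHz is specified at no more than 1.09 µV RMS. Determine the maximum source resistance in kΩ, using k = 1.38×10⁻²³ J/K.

Johnson–Nyquist: V_n = √(4kTRB) ⇒ R = V_n² / (4kTB)
4kTB = 4 × 1.38×10⁻²³ × 290 × 1.59×10⁴ = 2.55×10⁻¹⁶
R = (1.09×10⁻⁶)² / 2.55×10⁻¹⁶ = 4.67×10³ Ω = 4.67 kΩ

4.67 kΩ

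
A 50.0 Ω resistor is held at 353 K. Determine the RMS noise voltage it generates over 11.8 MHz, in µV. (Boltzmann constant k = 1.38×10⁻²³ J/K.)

V_n = √(4kTRB)
4kTRB = 4 × 1.38×10⁻²³ × 353 × 5.00×10¹ × 1.18×10⁷ = 1.15×10⁻¹¹ V²
V_n = √(1.15×10⁻¹¹) = 3.39×10⁻⁶ V = 3.39 µV

3.39 µV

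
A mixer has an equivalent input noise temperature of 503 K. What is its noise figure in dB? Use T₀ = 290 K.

F = 1 + T_e/T₀ = 1 + 503/290 = 2.73448
NF = 10 log₁₀(2.73448) = 4.37 dB

4.37 dB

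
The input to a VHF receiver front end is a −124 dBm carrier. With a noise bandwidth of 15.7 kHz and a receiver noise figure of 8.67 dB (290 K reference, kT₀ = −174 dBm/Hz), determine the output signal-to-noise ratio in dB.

−0.6 dB

Noise floor: N = −174 + 10 log₁₀(B) + NF
10 log₁₀(1.57×10⁴) = 41.96 dB
N = −174 + 41.96 + 8.67 = −123.37 dBm
SNR = P_sig − N = −124 − (−123.37) = −0.63 dB → −0.6 dB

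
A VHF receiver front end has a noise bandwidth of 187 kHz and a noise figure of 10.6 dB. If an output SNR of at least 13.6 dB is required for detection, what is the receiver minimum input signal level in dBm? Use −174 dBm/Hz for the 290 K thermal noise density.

−97.1 dBm

Sensitivity = −174 + 10 log₁₀(B) + NF + SNR_min
= −174 + 52.72 + 10.6 + 13.6
= −97.08 dBm → −97.1 dBm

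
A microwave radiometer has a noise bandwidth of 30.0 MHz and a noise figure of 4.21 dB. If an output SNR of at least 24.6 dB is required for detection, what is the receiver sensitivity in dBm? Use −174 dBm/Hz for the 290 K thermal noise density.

−70.4 dBm

Sensitivity = −174 + 10 log₁₀(B) + NF + SNR_min
= −174 + 74.77 + 4.21 + 24.6
= −70.42 dBm → −70.4 dBm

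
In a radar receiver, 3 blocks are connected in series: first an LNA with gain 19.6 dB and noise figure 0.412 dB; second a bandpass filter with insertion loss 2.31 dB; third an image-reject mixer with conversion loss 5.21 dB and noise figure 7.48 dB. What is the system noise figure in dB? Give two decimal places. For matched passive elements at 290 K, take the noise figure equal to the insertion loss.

Convert to linear (a loss of L dB is a gain of −L dB): F_i = 10^(NF_i/10), G_i = 10^(G_i,dB/10)
  Stage 1: F_1 = 10^(0.412/10) = 1.100, G_1 = 10^(19.6/10) = 91.20
  Stage 2: F_2 = 10^(2.31/10) = 1.702, G_2 = 10^(−2.31/10) = 0.5875
  Stage 3: F_3 = 10^(7.48/10) = 5.598, G_3 = 10^(−5.21/10) = 0.3013
Friis cascade:
  F = 1.100 + (1.702 − 1)/91.20 + (5.598 − 1)/53.58 = 1.193
NF = 10 log₁₀(1.193) = 0.77 dB

0.77 dB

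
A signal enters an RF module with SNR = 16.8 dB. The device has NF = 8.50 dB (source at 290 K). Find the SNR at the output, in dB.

8.30 dB

By definition F = SNR_in/SNR_out, so in dB: SNR_out = SNR_in − NF
SNR_out = 16.8 − 8.50 = 8.30 dB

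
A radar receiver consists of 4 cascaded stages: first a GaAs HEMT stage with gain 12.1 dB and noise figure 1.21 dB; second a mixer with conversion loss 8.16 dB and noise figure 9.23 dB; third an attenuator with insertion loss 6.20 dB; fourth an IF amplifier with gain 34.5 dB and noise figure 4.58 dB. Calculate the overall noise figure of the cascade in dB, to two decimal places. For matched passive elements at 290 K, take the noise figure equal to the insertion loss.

7.93 dB

Convert to linear (a loss of L dB is a gain of −L dB): F_i = 10^(NF_i/10), G_i = 10^(G_i,dB/10)
  Stage 1: F_1 = 10^(1.21/10) = 1.321, G_1 = 10^(12.1/10) = 16.22
  Stage 2: F_2 = 10^(9.23/10) = 8.375, G_2 = 10^(−8.16/10) = 0.1528
  Stage 3: F_3 = 10^(6.20/10) = 4.169, G_3 = 10^(−6.20/10) = 0.2399
  Stage 4: F_4 = 10^(4.58/10) = 2.871, G_4 = 10^(34.5/10) = 2818
Friis cascade:
  F = 1.321 + (8.375 − 1)/16.22 + (4.169 − 1)/2.477 + (2.871 − 1)/0.5943 = 6.203
NF = 10 log₁₀(6.203) = 7.93 dB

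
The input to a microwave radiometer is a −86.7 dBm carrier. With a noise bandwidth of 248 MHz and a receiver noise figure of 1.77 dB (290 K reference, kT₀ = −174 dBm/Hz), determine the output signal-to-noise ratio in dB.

1.6 dB

Noise floor: N = −174 + 10 log₁₀(B) + NF
10 log₁₀(2.48×10⁸) = 83.94 dB
N = −174 + 83.94 + 1.77 = −88.29 dBm
SNR = P_sig − N = −86.7 − (−88.29) = 1.59 dB → 1.6 dB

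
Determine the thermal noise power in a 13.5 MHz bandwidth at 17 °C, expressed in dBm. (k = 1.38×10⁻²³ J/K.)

T = 17 °C + 273.15 = 290.15 K
P_n = kTB = 1.38×10⁻²³ × 290.15 × 1.35×10⁷ = 5.41×10⁻¹⁴ W
In dBm: 10 log₁₀(5.41×10⁻¹⁴ / 10⁻³) = −102.7 dBm

−102.7 dBm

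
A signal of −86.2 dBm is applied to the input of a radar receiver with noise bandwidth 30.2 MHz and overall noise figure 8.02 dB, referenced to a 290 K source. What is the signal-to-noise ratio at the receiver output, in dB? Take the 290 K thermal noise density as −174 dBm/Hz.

Noise floor: N = −174 + 10 log₁₀(B) + NF
10 log₁₀(3.02×10⁷) = 74.8 dB
N = −174 + 74.8 + 8.02 = −91.18 dBm
SNR = P_sig − N = −86.2 − (−91.18) = 4.98 dB → 5.0 dB

5.0 dB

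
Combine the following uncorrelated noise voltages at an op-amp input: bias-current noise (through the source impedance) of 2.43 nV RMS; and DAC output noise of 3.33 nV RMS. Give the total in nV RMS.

4.12 nV

Uncorrelated sources add in power (mean-square): V_tot = √(ΣV_i²)
V_tot = √[(2.43×10⁻⁹)² + (3.33×10⁻⁹)²] = 4.12×10⁻⁹ V = 4.12 nV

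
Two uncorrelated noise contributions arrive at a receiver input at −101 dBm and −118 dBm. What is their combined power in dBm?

−100.9 dBm

Convert to linear, add, convert back:
P₁ = 7.94×10⁻¹⁴ W, P₂ = 1.58×10⁻¹⁵ W
P_tot = 8.10×10⁻¹⁴ W → 10 log₁₀(P_tot / 10⁻³) = −100.9 dBm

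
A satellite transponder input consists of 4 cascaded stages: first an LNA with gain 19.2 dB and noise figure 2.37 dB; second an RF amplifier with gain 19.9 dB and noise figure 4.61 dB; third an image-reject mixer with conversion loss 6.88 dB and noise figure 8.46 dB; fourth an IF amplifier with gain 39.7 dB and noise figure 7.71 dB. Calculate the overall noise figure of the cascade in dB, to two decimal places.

2.44 dB

Convert to linear (a loss of L dB is a gain of −L dB): F_i = 10^(NF_i/10), G_i = 10^(G_i,dB/10)
  Stage 1: F_1 = 10^(2.37/10) = 1.726, G_1 = 10^(19.2/10) = 83.18
  Stage 2: F_2 = 10^(4.61/10) = 2.891, G_2 = 10^(19.9/10) = 97.72
  Stage 3: F_3 = 10^(8.46/10) = 7.015, G_3 = 10^(−6.88/10) = 0.2051
  Stage 4: F_4 = 10^(7.71/10) = 5.902, G_4 = 10^(39.7/10) = 9333
Friis cascade:
  F = 1.726 + (2.891 − 1)/83.18 + (7.015 − 1)/8128 + (5.902 − 1)/1667 = 1.752
NF = 10 log₁₀(1.752) = 2.44 dB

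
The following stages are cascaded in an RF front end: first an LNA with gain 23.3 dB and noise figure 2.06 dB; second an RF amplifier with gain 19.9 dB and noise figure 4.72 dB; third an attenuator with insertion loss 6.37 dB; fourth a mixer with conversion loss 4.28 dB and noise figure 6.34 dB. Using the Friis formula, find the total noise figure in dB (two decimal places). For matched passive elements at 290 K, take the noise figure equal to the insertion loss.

2.09 dB

Convert to linear (a loss of L dB is a gain of −L dB): F_i = 10^(NF_i/10), G_i = 10^(G_i,dB/10)
  Stage 1: F_1 = 10^(2.06/10) = 1.607, G_1 = 10^(23.3/10) = 213.8
  Stage 2: F_2 = 10^(4.72/10) = 2.965, G_2 = 10^(19.9/10) = 97.72
  Stage 3: F_3 = 10^(6.37/10) = 4.335, G_3 = 10^(−6.37/10) = 0.2307
  Stage 4: F_4 = 10^(6.34/10) = 4.305, G_4 = 10^(−4.28/10) = 0.3733
Friis cascade:
  F = 1.607 + (2.965 − 1)/213.8 + (4.335 − 1)/2.089×10⁴ + (4.305 − 1)/4819 = 1.617
NF = 10 log₁₀(1.617) = 2.09 dB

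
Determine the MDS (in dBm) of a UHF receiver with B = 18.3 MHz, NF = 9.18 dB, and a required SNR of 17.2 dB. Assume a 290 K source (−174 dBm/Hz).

Sensitivity = −174 + 10 log₁₀(B) + NF + SNR_min
= −174 + 72.62 + 9.18 + 17.2
= −75.00 dBm → −75.0 dBm

−75.0 dBm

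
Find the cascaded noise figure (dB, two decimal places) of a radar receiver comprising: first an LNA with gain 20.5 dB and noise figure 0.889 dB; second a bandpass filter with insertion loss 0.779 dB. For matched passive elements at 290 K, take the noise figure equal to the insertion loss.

Convert to linear (a loss of L dB is a gain of −L dB): F_i = 10^(NF_i/10), G_i = 10^(G_i,dB/10)
  Stage 1: F_1 = 10^(0.889/10) = 1.227, G_1 = 10^(20.5/10) = 112.2
  Stage 2: F_2 = 10^(0.779/10) = 1.196, G_2 = 10^(−0.779/10) = 0.8358
Friis cascade:
  F = 1.227 + (1.196 − 1)/112.2 = 1.229
NF = 10 log₁₀(1.229) = 0.90 dB

0.90 dB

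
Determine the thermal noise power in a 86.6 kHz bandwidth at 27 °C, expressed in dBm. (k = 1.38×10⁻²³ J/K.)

−124.5 dBm

T = 27 °C + 273.15 = 300.15 K
P_n = kTB = 1.38×10⁻²³ × 300.15 × 8.66×10⁴ = 3.59×10⁻¹⁶ W
In dBm: 10 log₁₀(3.59×10⁻¹⁶ / 10⁻³) = −124.5 dBm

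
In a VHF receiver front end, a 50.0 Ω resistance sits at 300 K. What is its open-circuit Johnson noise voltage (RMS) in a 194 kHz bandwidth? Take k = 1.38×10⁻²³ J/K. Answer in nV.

V_n = √(4kTRB)
4kTRB = 4 × 1.38×10⁻²³ × 300 × 5.00×10¹ × 1.94×10⁵ = 1.61×10⁻¹³ V²
V_n = √(1.61×10⁻¹³) = 4.01×10⁻⁷ V = 401 nV

401 nV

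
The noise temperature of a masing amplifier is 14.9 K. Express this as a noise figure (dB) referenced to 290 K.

0.218 dB

F = 1 + T_e/T₀ = 1 + 14.9/290 = 1.05138
NF = 10 log₁₀(1.05138) = 0.218 dB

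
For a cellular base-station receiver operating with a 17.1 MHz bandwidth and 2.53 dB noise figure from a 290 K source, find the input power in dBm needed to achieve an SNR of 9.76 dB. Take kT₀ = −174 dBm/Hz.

Sensitivity = −174 + 10 log₁₀(B) + NF + SNR_min
= −174 + 72.33 + 2.53 + 9.76
= −89.38 dBm → −89.4 dBm

−89.4 dBm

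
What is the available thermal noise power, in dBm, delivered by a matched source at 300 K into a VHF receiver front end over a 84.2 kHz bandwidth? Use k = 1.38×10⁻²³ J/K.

−124.6 dBm

P_n = kTB = 1.38×10⁻²³ × 300 × 8.42×10⁴ = 3.49×10⁻¹⁶ W
In dBm: 10 log₁₀(3.49×10⁻¹⁶ / 10⁻³) = −124.6 dBm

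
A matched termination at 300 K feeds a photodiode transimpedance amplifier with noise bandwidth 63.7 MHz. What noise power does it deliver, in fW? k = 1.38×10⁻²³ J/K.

264 fW

P_n = kTB = 1.38×10⁻²³ × 300 × 6.37×10⁷ = 2.64×10⁻¹³ W = 264 fW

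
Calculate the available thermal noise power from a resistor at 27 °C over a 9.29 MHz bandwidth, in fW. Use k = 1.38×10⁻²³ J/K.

T = 27 °C + 273.15 = 300.15 K
P_n = kTB = 1.38×10⁻²³ × 300.15 × 9.29×10⁶ = 3.85×10⁻¹⁴ W = 38.5 fW

38.5 fW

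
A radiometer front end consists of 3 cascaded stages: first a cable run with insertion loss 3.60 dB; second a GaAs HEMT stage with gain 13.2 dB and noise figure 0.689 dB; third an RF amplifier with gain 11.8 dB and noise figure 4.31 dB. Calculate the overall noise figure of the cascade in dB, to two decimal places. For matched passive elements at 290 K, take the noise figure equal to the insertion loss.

Convert to linear (a loss of L dB is a gain of −L dB): F_i = 10^(NF_i/10), G_i = 10^(G_i,dB/10)
  Stage 1: F_1 = 10^(3.60/10) = 2.291, G_1 = 10^(−3.60/10) = 0.4365
  Stage 2: F_2 = 10^(0.689/10) = 1.172, G_2 = 10^(13.2/10) = 20.89
  Stage 3: F_3 = 10^(4.31/10) = 2.698, G_3 = 10^(11.8/10) = 15.14
Friis cascade:
  F = 2.291 + (1.172 − 1)/0.4365 + (2.698 − 1)/9.120 = 2.871
NF = 10 log₁₀(2.871) = 4.58 dB

4.58 dB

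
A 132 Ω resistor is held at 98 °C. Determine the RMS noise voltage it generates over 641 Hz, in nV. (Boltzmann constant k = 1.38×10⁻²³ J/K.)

T = 98 °C + 273.15 = 371.15 K
V_n = √(4kTRB)
4kTRB = 4 × 1.38×10⁻²³ × 371.15 × 1.32×10² × 6.41×10² = 1.73×10⁻¹⁵ V²
V_n = √(1.73×10⁻¹⁵) = 4.16×10⁻⁸ V = 41.6 nV

41.6 nV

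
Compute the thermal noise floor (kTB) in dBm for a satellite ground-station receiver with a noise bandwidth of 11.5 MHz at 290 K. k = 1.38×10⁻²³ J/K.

P_n = kTB = 1.38×10⁻²³ × 290 × 1.15×10⁷ = 4.60×10⁻¹⁴ W
In dBm: 10 log₁₀(4.60×10⁻¹⁴ / 10⁻³) = −103.4 dBm

−103.4 dBm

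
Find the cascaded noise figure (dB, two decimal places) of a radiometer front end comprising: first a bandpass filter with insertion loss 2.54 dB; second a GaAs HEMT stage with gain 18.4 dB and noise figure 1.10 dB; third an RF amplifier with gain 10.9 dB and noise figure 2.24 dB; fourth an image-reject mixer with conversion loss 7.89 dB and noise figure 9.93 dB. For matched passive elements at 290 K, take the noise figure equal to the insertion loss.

3.71 dB

Convert to linear (a loss of L dB is a gain of −L dB): F_i = 10^(NF_i/10), G_i = 10^(G_i,dB/10)
  Stage 1: F_1 = 10^(2.54/10) = 1.795, G_1 = 10^(−2.54/10) = 0.5572
  Stage 2: F_2 = 10^(1.10/10) = 1.288, G_2 = 10^(18.4/10) = 69.18
  Stage 3: F_3 = 10^(2.24/10) = 1.675, G_3 = 10^(10.9/10) = 12.30
  Stage 4: F_4 = 10^(9.93/10) = 9.840, G_4 = 10^(−7.89/10) = 0.1626
Friis cascade:
  F = 1.795 + (1.288 − 1)/0.5572 + (1.675 − 1)/38.55 + (9.840 − 1)/474.2 = 2.348
NF = 10 log₁₀(2.348) = 3.71 dB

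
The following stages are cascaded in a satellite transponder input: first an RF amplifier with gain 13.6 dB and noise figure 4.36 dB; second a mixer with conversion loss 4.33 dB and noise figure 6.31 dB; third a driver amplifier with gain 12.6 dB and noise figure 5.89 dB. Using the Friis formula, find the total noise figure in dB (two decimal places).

Convert to linear (a loss of L dB is a gain of −L dB): F_i = 10^(NF_i/10), G_i = 10^(G_i,dB/10)
  Stage 1: F_1 = 10^(4.36/10) = 2.729, G_1 = 10^(13.6/10) = 22.91
  Stage 2: F_2 = 10^(6.31/10) = 4.276, G_2 = 10^(−4.33/10) = 0.3690
  Stage 3: F_3 = 10^(5.89/10) = 3.882, G_3 = 10^(12.6/10) = 18.20
Friis cascade:
  F = 2.729 + (4.276 − 1)/22.91 + (3.882 − 1)/8.453 = 3.213
NF = 10 log₁₀(3.213) = 5.07 dB

5.07 dB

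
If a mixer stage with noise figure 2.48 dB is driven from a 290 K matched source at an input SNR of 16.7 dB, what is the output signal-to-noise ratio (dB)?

By definition F = SNR_in/SNR_out, so in dB: SNR_out = SNR_in − NF
SNR_out = 16.7 − 2.48 = 14.22 dB

14.22 dB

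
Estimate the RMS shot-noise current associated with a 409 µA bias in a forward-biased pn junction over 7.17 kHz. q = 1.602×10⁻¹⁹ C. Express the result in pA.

I_n = √(2qI·B)
2qI·B = 2 × 1.602×10⁻¹⁹ × 4.09×10⁻⁴ × 7.17×10³ = 9.40×10⁻¹⁹ A²
I_n = √(9.40×10⁻¹⁹) = 9.69×10⁻¹⁰ A = 969 pA

969 pA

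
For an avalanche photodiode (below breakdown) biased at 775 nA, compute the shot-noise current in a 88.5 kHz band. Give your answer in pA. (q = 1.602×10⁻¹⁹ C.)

I_n = √(2qI·B)
2qI·B = 2 × 1.602×10⁻¹⁹ × 7.75×10⁻⁷ × 8.85×10⁴ = 2.20×10⁻²⁰ A²
I_n = √(2.20×10⁻²⁰) = 1.48×10⁻¹⁰ A = 148 pA

148 pA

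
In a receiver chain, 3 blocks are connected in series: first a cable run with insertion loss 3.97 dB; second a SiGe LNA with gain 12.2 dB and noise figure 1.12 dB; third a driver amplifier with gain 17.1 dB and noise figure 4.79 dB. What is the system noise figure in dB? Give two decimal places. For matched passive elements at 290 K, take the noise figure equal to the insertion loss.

Convert to linear (a loss of L dB is a gain of −L dB): F_i = 10^(NF_i/10), G_i = 10^(G_i,dB/10)
  Stage 1: F_1 = 10^(3.97/10) = 2.495, G_1 = 10^(−3.97/10) = 0.4009
  Stage 2: F_2 = 10^(1.12/10) = 1.294, G_2 = 10^(12.2/10) = 16.60
  Stage 3: F_3 = 10^(4.79/10) = 3.013, G_3 = 10^(17.1/10) = 51.29
Friis cascade:
  F = 2.495 + (1.294 − 1)/0.4009 + (3.013 − 1)/6.653 = 3.531
NF = 10 log₁₀(3.531) = 5.48 dB

5.48 dB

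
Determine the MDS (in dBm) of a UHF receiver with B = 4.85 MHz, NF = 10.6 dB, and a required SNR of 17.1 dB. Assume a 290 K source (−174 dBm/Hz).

Sensitivity = −174 + 10 log₁₀(B) + NF + SNR_min
= −174 + 66.86 + 10.6 + 17.1
= −79.44 dBm → −79.4 dBm

−79.4 dBm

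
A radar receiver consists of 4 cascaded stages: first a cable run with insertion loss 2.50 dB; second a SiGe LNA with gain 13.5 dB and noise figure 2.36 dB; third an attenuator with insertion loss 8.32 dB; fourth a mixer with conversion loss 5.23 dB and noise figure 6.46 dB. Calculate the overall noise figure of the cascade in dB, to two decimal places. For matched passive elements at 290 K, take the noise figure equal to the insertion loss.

Convert to linear (a loss of L dB is a gain of −L dB): F_i = 10^(NF_i/10), G_i = 10^(G_i,dB/10)
  Stage 1: F_1 = 10^(2.50/10) = 1.778, G_1 = 10^(−2.50/10) = 0.5623
  Stage 2: F_2 = 10^(2.36/10) = 1.722, G_2 = 10^(13.5/10) = 22.39
  Stage 3: F_3 = 10^(8.32/10) = 6.792, G_3 = 10^(−8.32/10) = 0.1472
  Stage 4: F_4 = 10^(6.46/10) = 4.426, G_4 = 10^(−5.23/10) = 0.2999
Friis cascade:
  F = 1.778 + (1.722 − 1)/0.5623 + (6.792 − 1)/12.59 + (4.426 − 1)/1.854 = 5.370
NF = 10 log₁₀(5.370) = 7.30 dB

7.30 dB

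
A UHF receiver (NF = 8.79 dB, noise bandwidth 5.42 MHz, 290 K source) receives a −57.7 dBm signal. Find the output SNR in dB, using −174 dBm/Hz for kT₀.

40.2 dB

Noise floor: N = −174 + 10 log₁₀(B) + NF
10 log₁₀(5.42×10⁶) = 67.34 dB
N = −174 + 67.34 + 8.79 = −97.87 dBm
SNR = P_sig − N = −57.7 − (−97.87) = 40.17 dB → 40.2 dB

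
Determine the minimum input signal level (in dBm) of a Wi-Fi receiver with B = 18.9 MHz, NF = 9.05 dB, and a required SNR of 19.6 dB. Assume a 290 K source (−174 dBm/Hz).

−72.6 dBm

Sensitivity = −174 + 10 log₁₀(B) + NF + SNR_min
= −174 + 72.76 + 9.05 + 19.6
= −72.59 dBm → −72.6 dBm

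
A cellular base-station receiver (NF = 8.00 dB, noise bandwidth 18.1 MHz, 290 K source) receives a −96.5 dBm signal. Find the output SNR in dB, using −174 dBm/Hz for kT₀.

−3.1 dB

Noise floor: N = −174 + 10 log₁₀(B) + NF
10 log₁₀(1.81×10⁷) = 72.58 dB
N = −174 + 72.58 + 8.00 = −93.42 dBm
SNR = P_sig − N = −96.5 − (−93.42) = −3.08 dB → −3.1 dB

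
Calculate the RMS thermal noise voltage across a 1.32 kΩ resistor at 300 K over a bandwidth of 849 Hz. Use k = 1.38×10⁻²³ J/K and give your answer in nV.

136 nV

V_n = √(4kTRB)
4kTRB = 4 × 1.38×10⁻²³ × 300 × 1.32×10³ × 8.49×10² = 1.86×10⁻¹⁴ V²
V_n = √(1.86×10⁻¹⁴) = 1.36×10⁻⁷ V = 136 nV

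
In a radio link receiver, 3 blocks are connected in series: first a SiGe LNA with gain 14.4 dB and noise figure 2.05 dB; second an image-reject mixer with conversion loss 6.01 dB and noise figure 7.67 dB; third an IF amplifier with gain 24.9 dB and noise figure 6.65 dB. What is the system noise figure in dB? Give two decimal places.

Convert to linear (a loss of L dB is a gain of −L dB): F_i = 10^(NF_i/10), G_i = 10^(G_i,dB/10)
  Stage 1: F_1 = 10^(2.05/10) = 1.603, G_1 = 10^(14.4/10) = 27.54
  Stage 2: F_2 = 10^(7.67/10) = 5.848, G_2 = 10^(−6.01/10) = 0.2506
  Stage 3: F_3 = 10^(6.65/10) = 4.624, G_3 = 10^(24.9/10) = 309.0
Friis cascade:
  F = 1.603 + (5.848 − 1)/27.54 + (4.624 − 1)/6.902 = 2.304
NF = 10 log₁₀(2.304) = 3.63 dB

3.63 dB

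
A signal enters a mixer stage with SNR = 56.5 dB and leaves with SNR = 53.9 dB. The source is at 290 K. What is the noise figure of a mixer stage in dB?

2.6 dB

NF (dB) = SNR_in(dB) − SNR_out(dB) when the source is at T₀
NF = 56.5 − 53.9 = 2.6 dB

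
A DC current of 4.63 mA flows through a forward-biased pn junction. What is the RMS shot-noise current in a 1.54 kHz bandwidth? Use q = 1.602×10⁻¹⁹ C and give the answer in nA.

1.51 nA

I_n = √(2qI·B)
2qI·B = 2 × 1.602×10⁻¹⁹ × 4.63×10⁻³ × 1.54×10³ = 2.28×10⁻¹⁸ A²
I_n = √(2.28×10⁻¹⁸) = 1.51×10⁻⁹ A = 1.51 nA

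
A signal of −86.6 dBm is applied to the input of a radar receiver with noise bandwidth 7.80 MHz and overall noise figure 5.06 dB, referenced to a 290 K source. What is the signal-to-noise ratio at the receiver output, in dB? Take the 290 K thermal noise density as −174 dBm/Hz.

13.4 dB

Noise floor: N = −174 + 10 log₁₀(B) + NF
10 log₁₀(7.80×10⁶) = 68.92 dB
N = −174 + 68.92 + 5.06 = −100.02 dBm
SNR = P_sig − N = −86.6 − (−100.02) = 13.42 dB → 13.4 dB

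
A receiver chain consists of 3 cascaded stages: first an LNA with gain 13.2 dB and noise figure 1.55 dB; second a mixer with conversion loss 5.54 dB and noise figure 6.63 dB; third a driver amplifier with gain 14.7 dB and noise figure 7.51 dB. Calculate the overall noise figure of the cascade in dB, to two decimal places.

Convert to linear (a loss of L dB is a gain of −L dB): F_i = 10^(NF_i/10), G_i = 10^(G_i,dB/10)
  Stage 1: F_1 = 10^(1.55/10) = 1.429, G_1 = 10^(13.2/10) = 20.89
  Stage 2: F_2 = 10^(6.63/10) = 4.603, G_2 = 10^(−5.54/10) = 0.2793
  Stage 3: F_3 = 10^(7.51/10) = 5.636, G_3 = 10^(14.7/10) = 29.51
Friis cascade:
  F = 1.429 + (4.603 − 1)/20.89 + (5.636 − 1)/5.834 = 2.396
NF = 10 log₁₀(2.396) = 3.79 dB

3.79 dB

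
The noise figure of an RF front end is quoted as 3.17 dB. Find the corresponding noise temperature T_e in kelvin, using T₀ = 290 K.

F = 10^(3.17/10) = 2.07491
T_e = (F − 1)·T₀ = (2.07491 − 1) × 290 = 312 K

312 K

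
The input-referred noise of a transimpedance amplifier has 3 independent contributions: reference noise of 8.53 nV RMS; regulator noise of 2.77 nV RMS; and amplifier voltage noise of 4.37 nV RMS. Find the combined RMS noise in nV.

9.98 nV

Uncorrelated sources add in power (mean-square): V_tot = √(ΣV_i²)
V_tot = √[(8.53×10⁻⁹)² + (2.77×10⁻⁹)² + (4.37×10⁻⁹)²] = 9.98×10⁻⁹ V = 9.98 nV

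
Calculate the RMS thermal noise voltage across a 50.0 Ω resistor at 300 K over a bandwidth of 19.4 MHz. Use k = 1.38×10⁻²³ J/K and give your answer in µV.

4.01 µV

V_n = √(4kTRB)
4kTRB = 4 × 1.38×10⁻²³ × 300 × 5.00×10¹ × 1.94×10⁷ = 1.61×10⁻¹¹ V²
V_n = √(1.61×10⁻¹¹) = 4.01×10⁻⁶ V = 4.01 µV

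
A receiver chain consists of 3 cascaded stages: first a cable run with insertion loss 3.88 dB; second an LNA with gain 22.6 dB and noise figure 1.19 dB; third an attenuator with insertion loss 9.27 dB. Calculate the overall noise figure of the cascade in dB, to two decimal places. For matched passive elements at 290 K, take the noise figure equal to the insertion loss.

5.20 dB

Convert to linear (a loss of L dB is a gain of −L dB): F_i = 10^(NF_i/10), G_i = 10^(G_i,dB/10)
  Stage 1: F_1 = 10^(3.88/10) = 2.443, G_1 = 10^(−3.88/10) = 0.4093
  Stage 2: F_2 = 10^(1.19/10) = 1.315, G_2 = 10^(22.6/10) = 182.0
  Stage 3: F_3 = 10^(9.27/10) = 8.453, G_3 = 10^(−9.27/10) = 0.1183
Friis cascade:
  F = 2.443 + (1.315 − 1)/0.4093 + (8.453 − 1)/74.47 = 3.314
NF = 10 log₁₀(3.314) = 5.20 dB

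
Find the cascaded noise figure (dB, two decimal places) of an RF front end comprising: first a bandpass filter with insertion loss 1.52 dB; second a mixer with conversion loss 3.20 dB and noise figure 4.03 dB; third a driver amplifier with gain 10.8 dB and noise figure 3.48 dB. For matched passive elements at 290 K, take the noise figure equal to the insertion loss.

Convert to linear (a loss of L dB is a gain of −L dB): F_i = 10^(NF_i/10), G_i = 10^(G_i,dB/10)
  Stage 1: F_1 = 10^(1.52/10) = 1.419, G_1 = 10^(−1.52/10) = 0.7047
  Stage 2: F_2 = 10^(4.03/10) = 2.529, G_2 = 10^(−3.20/10) = 0.4786
  Stage 3: F_3 = 10^(3.48/10) = 2.228, G_3 = 10^(10.8/10) = 12.02
Friis cascade:
  F = 1.419 + (2.529 − 1)/0.7047 + (2.228 − 1)/0.3373 = 7.231
NF = 10 log₁₀(7.231) = 8.59 dB

8.59 dB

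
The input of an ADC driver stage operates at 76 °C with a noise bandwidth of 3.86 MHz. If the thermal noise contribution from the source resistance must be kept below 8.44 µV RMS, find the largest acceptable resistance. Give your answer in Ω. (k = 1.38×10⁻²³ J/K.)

T = 76 °C + 273.15 = 349.15 K
Johnson–Nyquist: V_n = √(4kTRB) ⇒ R = V_n² / (4kTB)
4kTB = 4 × 1.38×10⁻²³ × 349.15 × 3.86×10⁶ = 7.44×10⁻¹⁴
R = (8.44×10⁻⁶)² / 7.44×10⁻¹⁴ = 9.58×10² Ω = 958 Ω

958 Ω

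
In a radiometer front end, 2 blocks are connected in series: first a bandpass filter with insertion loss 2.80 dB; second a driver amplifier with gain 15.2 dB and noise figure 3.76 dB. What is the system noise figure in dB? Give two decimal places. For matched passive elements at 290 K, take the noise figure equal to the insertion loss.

6.56 dB

Convert to linear (a loss of L dB is a gain of −L dB): F_i = 10^(NF_i/10), G_i = 10^(G_i,dB/10)
  Stage 1: F_1 = 10^(2.80/10) = 1.905, G_1 = 10^(−2.80/10) = 0.5248
  Stage 2: F_2 = 10^(3.76/10) = 2.377, G_2 = 10^(15.2/10) = 33.11
Friis cascade:
  F = 1.905 + (2.377 − 1)/0.5248 = 4.529
NF = 10 log₁₀(4.529) = 6.56 dB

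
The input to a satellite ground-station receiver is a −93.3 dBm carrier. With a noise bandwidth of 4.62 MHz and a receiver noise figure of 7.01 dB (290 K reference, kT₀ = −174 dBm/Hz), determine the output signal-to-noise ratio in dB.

Noise floor: N = −174 + 10 log₁₀(B) + NF
10 log₁₀(4.62×10⁶) = 66.65 dB
N = −174 + 66.65 + 7.01 = −100.34 dBm
SNR = P_sig − N = −93.3 − (−100.34) = 7.04 dB → 7.0 dB

7.0 dB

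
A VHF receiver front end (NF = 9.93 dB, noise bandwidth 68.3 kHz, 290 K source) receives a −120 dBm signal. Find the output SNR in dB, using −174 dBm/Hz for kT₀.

Noise floor: N = −174 + 10 log₁₀(B) + NF
10 log₁₀(6.83×10⁴) = 48.34 dB
N = −174 + 48.34 + 9.93 = −115.73 dBm
SNR = P_sig − N = −120 − (−115.73) = −4.27 dB → −4.3 dB

−4.3 dB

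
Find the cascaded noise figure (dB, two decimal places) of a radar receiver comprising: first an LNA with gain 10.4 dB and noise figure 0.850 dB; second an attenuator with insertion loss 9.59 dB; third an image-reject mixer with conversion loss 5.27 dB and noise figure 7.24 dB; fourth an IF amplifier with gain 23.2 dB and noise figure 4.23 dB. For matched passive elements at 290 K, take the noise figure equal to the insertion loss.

10.05 dB

Convert to linear (a loss of L dB is a gain of −L dB): F_i = 10^(NF_i/10), G_i = 10^(G_i,dB/10)
  Stage 1: F_1 = 10^(0.850/10) = 1.216, G_1 = 10^(10.4/10) = 10.96
  Stage 2: F_2 = 10^(9.59/10) = 9.099, G_2 = 10^(−9.59/10) = 0.1099
  Stage 3: F_3 = 10^(7.24/10) = 5.297, G_3 = 10^(−5.27/10) = 0.2972
  Stage 4: F_4 = 10^(4.23/10) = 2.649, G_4 = 10^(23.2/10) = 208.9
Friis cascade:
  F = 1.216 + (9.099 − 1)/10.96 + (5.297 − 1)/1.205 + (2.649 − 1)/0.3581 = 10.12
NF = 10 log₁₀(10.12) = 10.05 dB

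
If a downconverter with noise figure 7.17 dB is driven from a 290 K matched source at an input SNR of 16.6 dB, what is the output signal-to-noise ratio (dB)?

By definition F = SNR_in/SNR_out, so in dB: SNR_out = SNR_in − NF
SNR_out = 16.6 − 7.17 = 9.43 dB

9.43 dB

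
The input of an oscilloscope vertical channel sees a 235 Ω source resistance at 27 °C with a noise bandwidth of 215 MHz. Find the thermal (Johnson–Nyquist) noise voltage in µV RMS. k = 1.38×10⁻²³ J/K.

28.9 µV

T = 27 °C + 273.15 = 300.15 K
V_n = √(4kTRB)
4kTRB = 4 × 1.38×10⁻²³ × 300.15 × 2.35×10² × 2.15×10⁸ = 8.37×10⁻¹⁰ V²
V_n = √(8.37×10⁻¹⁰) = 2.89×10⁻⁵ V = 28.9 µV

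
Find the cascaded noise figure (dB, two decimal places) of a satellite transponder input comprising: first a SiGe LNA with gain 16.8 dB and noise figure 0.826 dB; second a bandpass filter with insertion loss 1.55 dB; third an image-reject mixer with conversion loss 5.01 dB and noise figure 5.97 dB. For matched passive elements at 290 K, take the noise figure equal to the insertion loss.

1.16 dB

Convert to linear (a loss of L dB is a gain of −L dB): F_i = 10^(NF_i/10), G_i = 10^(G_i,dB/10)
  Stage 1: F_1 = 10^(0.826/10) = 1.209, G_1 = 10^(16.8/10) = 47.86
  Stage 2: F_2 = 10^(1.55/10) = 1.429, G_2 = 10^(−1.55/10) = 0.6998
  Stage 3: F_3 = 10^(5.97/10) = 3.954, G_3 = 10^(−5.01/10) = 0.3155
Friis cascade:
  F = 1.209 + (1.429 − 1)/47.86 + (3.954 − 1)/33.50 = 1.307
NF = 10 log₁₀(1.307) = 1.16 dB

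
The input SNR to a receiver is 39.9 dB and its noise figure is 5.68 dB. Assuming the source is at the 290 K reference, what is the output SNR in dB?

By definition F = SNR_in/SNR_out, so in dB: SNR_out = SNR_in − NF
SNR_out = 39.9 − 5.68 = 34.22 dB

34.22 dB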